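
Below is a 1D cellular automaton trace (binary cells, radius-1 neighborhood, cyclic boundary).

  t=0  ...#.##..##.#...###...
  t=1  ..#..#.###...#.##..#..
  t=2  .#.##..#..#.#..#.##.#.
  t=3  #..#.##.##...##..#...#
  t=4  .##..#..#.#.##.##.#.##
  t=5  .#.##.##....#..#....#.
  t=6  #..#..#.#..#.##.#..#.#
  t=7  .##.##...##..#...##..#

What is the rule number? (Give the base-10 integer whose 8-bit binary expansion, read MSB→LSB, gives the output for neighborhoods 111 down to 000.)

  ###|.  b7=0 t=0,i=17
  ##.|.  b6=0 t=0,i=6
  #.#|.  b5=0 t=0,i=4
  #..|#  b4=1 t=0,i=7
  .##|#  b3=1 t=0,i=5
  .#.|.  b2=0 t=0,i=3
  ..#|#  b1=1 t=0,i=2
  ...|.  b0=0 t=0,i=0
  bits 00011010 = 26

26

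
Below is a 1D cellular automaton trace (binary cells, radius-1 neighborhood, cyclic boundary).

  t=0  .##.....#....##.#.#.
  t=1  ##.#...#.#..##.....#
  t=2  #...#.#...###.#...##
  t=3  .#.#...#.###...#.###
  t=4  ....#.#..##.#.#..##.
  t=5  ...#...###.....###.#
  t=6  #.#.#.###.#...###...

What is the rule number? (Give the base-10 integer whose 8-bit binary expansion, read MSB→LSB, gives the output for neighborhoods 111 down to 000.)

  nb ###: next=#  (t=1,i=0, bit7=1)
  nb ##.: next=.  (t=0,i=2, bit6=0)
  nb #.#: next=.  (t=0,i=15, bit5=0)
  nb #..: next=#  (t=0,i=3, bit4=1)
  nb .##: next=#  (t=0,i=1, bit3=1)
  nb .#.: next=.  (t=0,i=8, bit2=0)
  nb ..#: next=#  (t=0,i=0, bit1=1)
  nb ...: next=.  (t=0,i=4, bit0=0)
  bits 10011010 = 154

154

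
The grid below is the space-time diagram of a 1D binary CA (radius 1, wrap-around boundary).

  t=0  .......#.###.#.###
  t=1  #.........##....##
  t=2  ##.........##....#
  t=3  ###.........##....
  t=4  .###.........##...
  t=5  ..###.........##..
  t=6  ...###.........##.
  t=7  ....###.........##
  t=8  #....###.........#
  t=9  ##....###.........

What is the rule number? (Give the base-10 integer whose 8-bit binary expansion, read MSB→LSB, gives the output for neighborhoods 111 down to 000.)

208

  ###|#  b7=1 t=0,i=10
  ##.|#  b6=1 t=0,i=11
  #.#|.  b5=0 t=0,i=8
  #..|#  b4=1 t=0,i=0
  .##|.  b3=0 t=0,i=9
  .#.|.  b2=0 t=0,i=7
  ..#|.  b1=0 t=0,i=6
  ...|.  b0=0 t=0,i=1
  bits 11010000 = 208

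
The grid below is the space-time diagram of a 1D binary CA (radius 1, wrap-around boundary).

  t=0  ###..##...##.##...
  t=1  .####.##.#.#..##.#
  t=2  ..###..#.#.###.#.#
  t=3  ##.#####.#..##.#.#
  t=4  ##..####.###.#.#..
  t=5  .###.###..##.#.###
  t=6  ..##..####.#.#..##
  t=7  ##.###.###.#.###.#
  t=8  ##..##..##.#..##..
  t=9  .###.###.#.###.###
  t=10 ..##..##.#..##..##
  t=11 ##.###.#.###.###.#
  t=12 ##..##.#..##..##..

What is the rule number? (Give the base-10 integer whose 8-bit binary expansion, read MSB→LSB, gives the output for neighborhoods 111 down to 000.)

214

  nb ###: next=#  (t=0,i=1, bit7=1)
  nb ##.: next=#  (t=0,i=2, bit6=1)
  nb #.#: next=.  (t=0,i=12, bit5=0)
  nb #..: next=#  (t=0,i=3, bit4=1)
  nb .##: next=.  (t=0,i=0, bit3=0)
  nb .#.: next=#  (t=1,i=9, bit2=1)
  nb ..#: next=#  (t=0,i=4, bit1=1)
  nb ...: next=.  (t=0,i=8, bit0=0)
  bits 11010110 = 214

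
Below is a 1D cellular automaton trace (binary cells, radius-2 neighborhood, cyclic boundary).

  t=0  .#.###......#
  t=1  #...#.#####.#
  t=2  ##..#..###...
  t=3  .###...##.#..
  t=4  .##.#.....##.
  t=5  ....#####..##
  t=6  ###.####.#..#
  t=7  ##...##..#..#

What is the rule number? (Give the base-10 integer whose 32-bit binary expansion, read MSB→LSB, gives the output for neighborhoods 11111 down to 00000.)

3272988067

  ##### -> #   bit 31 = 1  t=1,i=8
  ####. -> #   bit 30 = 1  t=1,i=9
  ###.# -> .   bit 29 = 0  t=1,i=10
  ###.. -> .   bit 28 = 0  t=0,i=5
  ##.## -> .   bit 27 = 0  t=1,i=11
  ##.#. -> .   bit 26 = 0  t=3,i=9
  ##..# -> #   bit 25 = 1  t=2,i=2
  ##... -> #   bit 24 = 1  t=0,i=6
  #.### -> .   bit 23 = 0  t=0,i=3
  #.##. -> .   bit 22 = 0  t=1,i=12
  #.#.# -> .   bit 21 = 0  t=0,i=1
  #.#.. -> #   bit 20 = 1  t=3,i=10
  #..## -> .   bit 19 = 0  t=2,i=6
  #..#. -> #   bit 18 = 1  t=2,i=3
  #...# -> .   bit 17 = 0  t=1,i=2
  #.... -> #   bit 16 = 1  t=0,i=7
  .#### -> #   bit 15 = 1  t=1,i=7
  .###. -> #   bit 14 = 1  t=0,i=4
  .##.# -> .   bit 13 = 0  t=3,i=8
  .##.. -> #   bit 12 = 1  t=1,i=0
  .#.## -> .   bit 11 = 0  t=0,i=2
  .#.#. -> #   bit 10 = 1  t=0,i=0
  .#..# -> .   bit 9 = 0  t=2,i=5
  .#... -> #   bit 8 = 1  t=3,i=11
  ..### -> #   bit 7 = 1  t=2,i=7
  ..##. -> .   bit 6 = 0  t=2,i=0
  ..#.# -> #   bit 5 = 1  t=0,i=12
  ..#.. -> .   bit 4 = 0  t=2,i=4
  ...## -> .   bit 3 = 0  t=2,i=12
  ...#. -> .   bit 2 = 0  t=0,i=11
  ....# -> #   bit 1 = 1  t=0,i=10
  ..... -> #   bit 0 = 1  t=0,i=8
  bits 11000011000101011101010110100011 = 3272988067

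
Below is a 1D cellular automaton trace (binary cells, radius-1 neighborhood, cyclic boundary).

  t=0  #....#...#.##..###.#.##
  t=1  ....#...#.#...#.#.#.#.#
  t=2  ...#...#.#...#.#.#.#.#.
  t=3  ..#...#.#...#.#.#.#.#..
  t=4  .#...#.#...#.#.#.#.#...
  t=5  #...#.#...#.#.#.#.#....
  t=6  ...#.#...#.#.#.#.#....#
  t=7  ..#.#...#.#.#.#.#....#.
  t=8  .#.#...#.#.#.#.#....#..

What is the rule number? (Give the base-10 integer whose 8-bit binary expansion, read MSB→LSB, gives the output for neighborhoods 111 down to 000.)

  ### -> #   bit 7 = 1  t=0,i=16
  ##. -> .   bit 6 = 0  t=0,i=0
  #.# -> #   bit 5 = 1  t=0,i=10
  #.. -> .   bit 4 = 0  t=0,i=1
  .## -> .   bit 3 = 0  t=0,i=11
  .#. -> .   bit 2 = 0  t=0,i=5
  ..# -> #   bit 1 = 1  t=0,i=4
  ... -> .   bit 0 = 0  t=0,i=2
  bits 10100010 = 162

162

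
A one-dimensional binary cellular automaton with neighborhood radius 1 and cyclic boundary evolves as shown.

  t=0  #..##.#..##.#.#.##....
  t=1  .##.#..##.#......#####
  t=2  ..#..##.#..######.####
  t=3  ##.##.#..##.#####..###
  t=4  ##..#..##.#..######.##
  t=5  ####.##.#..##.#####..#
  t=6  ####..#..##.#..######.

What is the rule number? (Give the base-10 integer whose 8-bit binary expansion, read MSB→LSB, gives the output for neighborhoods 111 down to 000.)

  [7] ### => #  t=1,i=18
  [6] ##. => #  t=0,i=4
  [5] #.# => .  t=0,i=5
  [4] #.. => #  t=0,i=1
  [3] .## => .  t=0,i=3
  [2] .#. => .  t=0,i=0
  [1] ..# => #  t=0,i=2
  [0] ... => #  t=0,i=19
  bits 11010011 = 211

211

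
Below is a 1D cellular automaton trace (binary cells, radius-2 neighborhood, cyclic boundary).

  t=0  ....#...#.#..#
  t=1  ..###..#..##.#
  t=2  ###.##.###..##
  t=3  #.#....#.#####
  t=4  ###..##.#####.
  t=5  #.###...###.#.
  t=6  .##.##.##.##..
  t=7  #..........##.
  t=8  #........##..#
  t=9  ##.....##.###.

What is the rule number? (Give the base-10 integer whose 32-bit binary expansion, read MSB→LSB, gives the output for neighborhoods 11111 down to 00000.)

  nb #####: next=#  (t=2,i=0, bit31=1)
  nb ####.: next=.  (t=2,i=1, bit30=0)
  nb ###.#: next=#  (t=2,i=2, bit29=1)
  nb ###..: next=#  (t=1,i=4, bit28=1)
  nb ##.##: next=.  (t=2,i=3, bit27=0)
  nb ##.#.: next=#  (t=1,i=12, bit26=1)
  nb ##..#: next=#  (t=1,i=5, bit25=1)
  nb ##...: next=#  (t=5,i=5, bit24=1)
  nb #.###: next=#  (t=2,i=7, bit23=1)
  nb #.##.: next=.  (t=2,i=4, bit22=0)
  nb #.#.#: next=.  (t=5,i=0, bit21=0)
  nb #.#..: next=#  (t=0,i=10, bit20=1)
  nb #..##: next=#  (t=1,i=1, bit19=1)
  nb #..#.: next=.  (t=0,i=12, bit18=0)
  nb #...#: next=.  (t=0,i=6, bit17=0)
  nb #....: next=.  (t=0,i=1, bit16=0)
  nb .####: next=#  (t=2,i=13, bit15=1)
  nb .###.: next=.  (t=1,i=3, bit14=0)
  nb .##.#: next=.  (t=1,i=11, bit13=0)
  nb .##..: next=#  (t=6,i=11, bit12=1)
  nb .#.##: next=#  (t=3,i=8, bit11=1)
  nb .#.#.: next=.  (t=0,i=9, bit10=0)
  nb .#..#: next=#  (t=0,i=11, bit9=1)
  nb .#...: next=.  (t=0,i=0, bit8=0)
  nb ..###: next=#  (t=1,i=2, bit7=1)
  nb ..##.: next=.  (t=1,i=10, bit6=0)
  nb ..#.#: next=.  (t=0,i=8, bit5=0)
  nb ..#..: next=#  (t=0,i=4, bit4=1)
  nb ...##: next=#  (t=5,i=7, bit3=1)
  nb ...#.: next=#  (t=0,i=3, bit2=1)
  nb ....#: next=#  (t=0,i=2, bit1=1)
  nb .....: next=.  (t=7,i=3, bit0=0)
  bits 10110111100110001001101010011110 = 3080231582

3080231582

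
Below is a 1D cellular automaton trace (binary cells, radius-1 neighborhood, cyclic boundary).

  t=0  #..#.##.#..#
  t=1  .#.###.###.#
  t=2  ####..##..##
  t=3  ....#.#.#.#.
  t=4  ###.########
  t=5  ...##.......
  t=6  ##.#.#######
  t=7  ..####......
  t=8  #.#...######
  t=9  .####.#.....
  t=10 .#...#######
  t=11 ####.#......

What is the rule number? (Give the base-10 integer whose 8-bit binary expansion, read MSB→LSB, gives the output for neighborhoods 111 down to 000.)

61

  ### -> .   bit 7 = 0  t=1,i=4
  ##. -> .   bit 6 = 0  t=0,i=0
  #.# -> #   bit 5 = 1  t=0,i=4
  #.. -> #   bit 4 = 1  t=0,i=1
  .## -> #   bit 3 = 1  t=0,i=5
  .#. -> #   bit 2 = 1  t=0,i=3
  ..# -> .   bit 1 = 0  t=0,i=2
  ... -> #   bit 0 = 1  t=3,i=0
  bits 00111101 = 61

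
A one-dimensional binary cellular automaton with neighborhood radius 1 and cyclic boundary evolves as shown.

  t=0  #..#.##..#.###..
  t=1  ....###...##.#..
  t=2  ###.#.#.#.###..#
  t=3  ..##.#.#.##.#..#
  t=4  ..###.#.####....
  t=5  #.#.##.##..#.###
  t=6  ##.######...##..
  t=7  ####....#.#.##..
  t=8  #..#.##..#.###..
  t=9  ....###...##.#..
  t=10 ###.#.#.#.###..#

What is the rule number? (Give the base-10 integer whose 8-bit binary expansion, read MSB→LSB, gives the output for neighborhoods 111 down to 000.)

  ### -> .   bit 7 = 0  t=0,i=12
  ##. -> #   bit 6 = 1  t=0,i=6
  #.# -> #   bit 5 = 1  t=0,i=4
  #.. -> .   bit 4 = 0  t=0,i=1
  .## -> #   bit 3 = 1  t=0,i=5
  .#. -> .   bit 2 = 0  t=0,i=0
  ..# -> .   bit 1 = 0  t=0,i=2
  ... -> #   bit 0 = 1  t=1,i=0
  bits 01101001 = 105

105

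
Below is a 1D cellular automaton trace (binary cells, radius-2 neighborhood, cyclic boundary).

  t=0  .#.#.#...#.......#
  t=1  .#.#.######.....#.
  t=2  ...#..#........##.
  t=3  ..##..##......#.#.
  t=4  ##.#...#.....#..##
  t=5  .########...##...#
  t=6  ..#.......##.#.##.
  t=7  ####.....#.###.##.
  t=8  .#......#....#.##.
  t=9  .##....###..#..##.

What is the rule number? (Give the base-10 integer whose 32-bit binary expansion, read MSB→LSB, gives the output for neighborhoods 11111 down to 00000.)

611496220

  nb #####: next=.  (t=1,i=7, bit31=0)
  nb ####.: next=.  (t=1,i=9, bit30=0)
  nb ###.#: next=#  (t=4,i=1, bit29=1)
  nb ###..: next=.  (t=1,i=10, bit28=0)
  nb ##.##: next=.  (t=7,i=14, bit27=0)
  nb ##.#.: next=#  (t=4,i=2, bit26=1)
  nb ##..#: next=.  (t=3,i=4, bit25=0)
  nb ##...: next=.  (t=1,i=11, bit24=0)
  nb #.###: next=.  (t=1,i=5, bit23=0)
  nb #.##.: next=#  (t=6,i=15, bit22=1)
  nb #.#.#: next=#  (t=0,i=1, bit21=1)
  nb #.#..: next=#  (t=0,i=5, bit20=1)
  nb #..##: next=.  (t=3,i=5, bit19=0)
  nb #..#.: next=.  (t=1,i=0, bit18=0)
  nb #...#: next=#  (t=0,i=7, bit17=1)
  nb #....: next=.  (t=0,i=11, bit16=0)
  nb .####: next=#  (t=1,i=6, bit15=1)
  nb .###.: next=.  (t=7,i=12, bit14=0)
  nb .##.#: next=#  (t=6,i=11, bit13=1)
  nb .##..: next=#  (t=2,i=16, bit12=1)
  nb .#.##: next=.  (t=1,i=4, bit11=0)
  nb .#.#.: next=.  (t=0,i=0, bit10=0)
  nb .#..#: next=.  (t=1,i=17, bit9=0)
  nb .#...: next=#  (t=0,i=6, bit8=1)
  nb ..###: next=.  (t=4,i=16, bit7=0)
  nb ..##.: next=.  (t=2,i=15, bit6=0)
  nb ..#.#: next=.  (t=0,i=17, bit5=0)
  nb ..#..: next=#  (t=0,i=9, bit4=1)
  nb ...##: next=#  (t=2,i=14, bit3=1)
  nb ...#.: next=#  (t=0,i=8, bit2=1)
  nb ....#: next=.  (t=0,i=15, bit1=0)
  nb .....: next=.  (t=0,i=12, bit0=0)
  bits 00100100011100101011000100011100 = 611496220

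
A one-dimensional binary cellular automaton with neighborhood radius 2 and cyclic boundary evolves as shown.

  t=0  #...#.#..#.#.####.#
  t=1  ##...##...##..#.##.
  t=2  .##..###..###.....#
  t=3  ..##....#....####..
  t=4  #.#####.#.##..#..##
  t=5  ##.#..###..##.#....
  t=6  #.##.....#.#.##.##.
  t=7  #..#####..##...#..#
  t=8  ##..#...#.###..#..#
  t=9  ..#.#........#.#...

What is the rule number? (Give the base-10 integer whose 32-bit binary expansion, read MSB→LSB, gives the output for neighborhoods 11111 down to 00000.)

  [31] ##### => .  t=4,i=4
  [30] ####. => .  t=0,i=15
  [29] ###.# => #  t=0,i=16
  [28] ###.. => .  t=2,i=7
  [27] ##.## => #  t=0,i=17
  [26] ##.#. => #  t=4,i=7
  [25] ##..# => #  t=1,i=12
  [24] ##... => #  t=0,i=1
  [23] #.### => .  t=0,i=13
  [22] #.##. => .  t=0,i=18
  [21] #.#.# => #  t=0,i=11
  [20] #.#.. => #  t=0,i=6
  [19] #..## => .  t=2,i=4
  [18] #..#. => .  t=0,i=8
  [17] #...# => .  t=0,i=2
  [16] #.... => #  t=2,i=14
  [15] .#### => #  t=0,i=14
  [14] .###. => .  t=2,i=6
  [13] .##.# => .  t=1,i=17
  [12] .##.. => #  t=0,i=0
  [11] .#.## => .  t=0,i=12
  [10] .#.#. => #  t=0,i=5
  [9] .#..# => .  t=0,i=7
  [8] .#... => .  t=3,i=9
  [7] ..### => .  t=2,i=5
  [6] ..##. => #  t=1,i=5
  [5] ..#.# => .  t=0,i=4
  [4] ..#.. => #  t=3,i=8
  [3] ...## => .  t=1,i=4
  [2] ...#. => .  t=0,i=3
  [1] ....# => #  t=2,i=16
  [0] ..... => #  t=2,i=15
  bits 00101111001100011001010001010011 = 791778387

791778387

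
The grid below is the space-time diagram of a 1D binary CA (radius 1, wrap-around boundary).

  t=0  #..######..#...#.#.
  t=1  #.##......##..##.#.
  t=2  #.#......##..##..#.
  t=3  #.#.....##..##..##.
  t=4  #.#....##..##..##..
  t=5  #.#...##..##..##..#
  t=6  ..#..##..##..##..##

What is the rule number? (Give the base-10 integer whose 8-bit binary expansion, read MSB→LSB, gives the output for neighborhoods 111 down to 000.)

14

  nb ###: next=.  (t=0,i=4, bit7=0)
  nb ##.: next=.  (t=0,i=8, bit6=0)
  nb #.#: next=.  (t=0,i=16, bit5=0)
  nb #..: next=.  (t=0,i=1, bit4=0)
  nb .##: next=#  (t=0,i=3, bit3=1)
  nb .#.: next=#  (t=0,i=0, bit2=1)
  nb ..#: next=#  (t=0,i=2, bit1=1)
  nb ...: next=.  (t=0,i=13, bit0=0)
  bits 00001110 = 14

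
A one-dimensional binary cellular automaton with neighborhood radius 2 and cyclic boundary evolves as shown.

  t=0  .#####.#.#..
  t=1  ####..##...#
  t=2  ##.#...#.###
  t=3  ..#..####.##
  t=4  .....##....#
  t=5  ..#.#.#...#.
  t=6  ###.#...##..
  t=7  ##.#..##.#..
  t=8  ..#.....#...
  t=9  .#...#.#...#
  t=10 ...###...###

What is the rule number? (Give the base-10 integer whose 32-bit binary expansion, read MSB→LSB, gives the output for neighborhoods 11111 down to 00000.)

  ##### -> #   bit 31 = 1  t=0,i=3
  ####. -> .   bit 30 = 0  t=0,i=4
  ###.# -> .   bit 29 = 0  t=0,i=5
  ###.. -> #   bit 28 = 1  t=1,i=3
  ##.## -> .   bit 27 = 0  t=3,i=9
  ##.#. -> #   bit 26 = 1  t=0,i=6
  ##..# -> .   bit 25 = 0  t=1,i=4
  ##... -> .   bit 24 = 0  t=1,i=8
  #.### -> .   bit 23 = 0  t=2,i=9
  #.##. -> .   bit 22 = 0  t=3,i=10
  #.#.# -> #   bit 21 = 1  t=0,i=7
  #.#.. -> .   bit 20 = 0  t=0,i=9
  #..## -> .   bit 19 = 0  t=1,i=5
  #..#. -> .   bit 18 = 0  t=3,i=1
  #...# -> #   bit 17 = 1  t=0,i=11
  #.... -> .   bit 16 = 0  t=4,i=1
  .#### -> #   bit 15 = 1  t=0,i=2
  .###. -> #   bit 14 = 1  t=6,i=1
  .##.# -> .   bit 13 = 0  t=7,i=1
  .##.. -> #   bit 12 = 1  t=1,i=7
  .#.## -> #   bit 11 = 1  t=2,i=8
  .#.#. -> .   bit 10 = 0  t=0,i=8
  .#..# -> .   bit 9 = 0  t=3,i=3
  .#... -> .   bit 8 = 0  t=0,i=10
  ..### -> #   bit 7 = 1  t=0,i=1
  ..##. -> .   bit 6 = 0  t=1,i=6
  ..#.# -> #   bit 5 = 1  t=2,i=7
  ..#.. -> .   bit 4 = 0  t=3,i=2
  ...## -> #   bit 3 = 1  t=0,i=0
  ...#. -> #   bit 2 = 1  t=2,i=6
  ....# -> .   bit 1 = 0  t=4,i=3
  ..... -> #   bit 0 = 1  t=4,i=2
  bits 10010100001000101101100010101101 = 2485311661

2485311661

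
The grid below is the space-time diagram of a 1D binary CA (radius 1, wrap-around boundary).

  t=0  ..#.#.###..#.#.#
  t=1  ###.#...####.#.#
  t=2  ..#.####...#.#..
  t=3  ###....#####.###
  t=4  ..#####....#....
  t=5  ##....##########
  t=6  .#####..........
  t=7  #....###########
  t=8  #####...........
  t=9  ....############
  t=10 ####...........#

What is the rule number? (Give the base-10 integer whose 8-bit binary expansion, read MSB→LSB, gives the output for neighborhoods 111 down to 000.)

87

  ### -> .   bit 7 = 0  t=0,i=7
  ##. -> #   bit 6 = 1  t=0,i=8
  #.# -> .   bit 5 = 0  t=0,i=3
  #.. -> #   bit 4 = 1  t=0,i=0
  .## -> .   bit 3 = 0  t=0,i=6
  .#. -> #   bit 2 = 1  t=0,i=2
  ..# -> #   bit 1 = 1  t=0,i=1
  ... -> #   bit 0 = 1  t=1,i=6
  bits 01010111 = 87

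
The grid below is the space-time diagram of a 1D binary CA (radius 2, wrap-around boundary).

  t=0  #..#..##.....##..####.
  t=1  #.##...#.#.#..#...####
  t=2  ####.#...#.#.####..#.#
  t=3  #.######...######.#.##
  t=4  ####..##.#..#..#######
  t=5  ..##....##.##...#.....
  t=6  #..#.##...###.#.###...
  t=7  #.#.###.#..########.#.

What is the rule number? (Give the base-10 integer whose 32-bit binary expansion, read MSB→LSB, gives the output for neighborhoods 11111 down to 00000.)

2096617746

  ##### -> .   bit 31 = 0  t=1,i=20
  ####. -> #   bit 30 = 1  t=0,i=19
  ###.# -> #   bit 29 = 1  t=0,i=20
  ###.. -> #   bit 28 = 1  t=2,i=16
  ##.## -> #   bit 27 = 1  t=1,i=1
  ##.#. -> #   bit 26 = 1  t=0,i=21
  ##..# -> .   bit 25 = 0  t=0,i=15
  ##... -> .   bit 24 = 0  t=0,i=8
  #.### -> #   bit 23 = 1  t=2,i=13
  #.##. -> #   bit 22 = 1  t=1,i=2
  #.#.# -> #   bit 21 = 1  t=1,i=9
  #.#.. -> #   bit 20 = 1  t=0,i=0
  #..## -> .   bit 19 = 0  t=0,i=5
  #..#. -> #   bit 18 = 1  t=0,i=2
  #...# -> #   bit 17 = 1  t=1,i=5
  #.... -> #   bit 16 = 1  t=0,i=9
  .#### -> #   bit 15 = 1  t=0,i=18
  .###. -> #   bit 14 = 1  t=3,i=21
  .##.# -> .   bit 13 = 0  t=4,i=7
  .##.. -> #   bit 12 = 1  t=0,i=7
  .#.## -> #   bit 11 = 1  t=2,i=12
  .#.#. -> .   bit 10 = 0  t=1,i=8
  .#..# -> .   bit 9 = 0  t=0,i=1
  .#... -> #   bit 8 = 1  t=1,i=15
  ..### -> .   bit 7 = 0  t=0,i=17
  ..##. -> .   bit 6 = 0  t=0,i=6
  ..#.# -> .   bit 5 = 0  t=1,i=7
  ..#.. -> #   bit 4 = 1  t=0,i=3
  ...## -> .   bit 3 = 0  t=0,i=12
  ...#. -> .   bit 2 = 0  t=1,i=6
  ....# -> #   bit 1 = 1  t=0,i=11
  ..... -> .   bit 0 = 0  t=0,i=10
  bits 01111100111101111101100100010010 = 2096617746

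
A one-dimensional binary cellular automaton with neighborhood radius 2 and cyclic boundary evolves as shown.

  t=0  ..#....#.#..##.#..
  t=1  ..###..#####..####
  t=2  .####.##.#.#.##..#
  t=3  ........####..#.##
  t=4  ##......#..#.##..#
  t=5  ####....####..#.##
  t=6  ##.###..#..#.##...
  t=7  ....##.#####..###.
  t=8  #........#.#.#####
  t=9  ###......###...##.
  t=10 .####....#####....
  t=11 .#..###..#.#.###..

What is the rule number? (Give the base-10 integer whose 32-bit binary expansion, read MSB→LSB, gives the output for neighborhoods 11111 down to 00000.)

2503956400

  ##### -> #   bit 31 = 1  t=1,i=9
  ####. -> .   bit 30 = 0  t=1,i=10
  ###.# -> .   bit 29 = 0  t=2,i=4
  ###.. -> #   bit 28 = 1  t=1,i=4
  ##.## -> .   bit 27 = 0  t=2,i=5
  ##.#. -> #   bit 26 = 1  t=0,i=14
  ##..# -> .   bit 25 = 0  t=1,i=0
  ##... -> #   bit 24 = 1  t=3,i=0
  #.### -> .   bit 23 = 0  t=2,i=1
  #.##. -> .   bit 22 = 0  t=2,i=6
  #.#.# -> #   bit 21 = 1  t=2,i=9
  #.#.. -> #   bit 20 = 1  t=0,i=9
  #..## -> #   bit 19 = 1  t=0,i=11
  #..#. -> #   bit 18 = 1  t=2,i=16
  #...# -> #   bit 17 = 1  t=6,i=16
  #.... -> #   bit 16 = 1  t=0,i=4
  .#### -> .   bit 15 = 0  t=1,i=8
  .###. -> #   bit 14 = 1  t=1,i=3
  .##.# -> .   bit 13 = 0  t=0,i=13
  .##.. -> #   bit 12 = 1  t=2,i=14
  .#.## -> .   bit 11 = 0  t=2,i=0
  .#.#. -> #   bit 10 = 1  t=0,i=8
  .#..# -> #   bit 9 = 1  t=0,i=10
  .#... -> #   bit 8 = 1  t=0,i=3
  ..### -> #   bit 7 = 1  t=1,i=2
  ..##. -> .   bit 6 = 0  t=0,i=12
  ..#.# -> #   bit 5 = 1  t=0,i=7
  ..#.. -> #   bit 4 = 1  t=0,i=2
  ...## -> .   bit 3 = 0  t=3,i=7
  ...#. -> .   bit 2 = 0  t=0,i=1
  ....# -> .   bit 1 = 0  t=0,i=0
  ..... -> .   bit 0 = 0  t=3,i=2
  bits 10010101001111110101011110110000 = 2503956400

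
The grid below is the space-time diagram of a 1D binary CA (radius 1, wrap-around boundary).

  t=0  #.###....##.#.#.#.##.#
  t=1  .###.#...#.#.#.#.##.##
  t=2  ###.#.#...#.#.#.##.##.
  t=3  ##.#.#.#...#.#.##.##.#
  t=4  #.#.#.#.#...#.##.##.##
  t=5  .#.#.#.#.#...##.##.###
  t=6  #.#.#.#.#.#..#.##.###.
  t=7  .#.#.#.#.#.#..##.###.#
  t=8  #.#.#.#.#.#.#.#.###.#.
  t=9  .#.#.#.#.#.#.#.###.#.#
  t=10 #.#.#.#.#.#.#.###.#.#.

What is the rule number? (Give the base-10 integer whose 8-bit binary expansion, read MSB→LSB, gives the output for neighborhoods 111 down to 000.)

  nb ###: next=#  (t=0,i=3, bit7=1)
  nb ##.: next=.  (t=0,i=0, bit6=0)
  nb #.#: next=#  (t=0,i=1, bit5=1)
  nb #..: next=#  (t=0,i=5, bit4=1)
  nb .##: next=#  (t=0,i=2, bit3=1)
  nb .#.: next=.  (t=0,i=12, bit2=0)
  nb ..#: next=.  (t=0,i=8, bit1=0)
  nb ...: next=.  (t=0,i=6, bit0=0)
  bits 10111000 = 184

184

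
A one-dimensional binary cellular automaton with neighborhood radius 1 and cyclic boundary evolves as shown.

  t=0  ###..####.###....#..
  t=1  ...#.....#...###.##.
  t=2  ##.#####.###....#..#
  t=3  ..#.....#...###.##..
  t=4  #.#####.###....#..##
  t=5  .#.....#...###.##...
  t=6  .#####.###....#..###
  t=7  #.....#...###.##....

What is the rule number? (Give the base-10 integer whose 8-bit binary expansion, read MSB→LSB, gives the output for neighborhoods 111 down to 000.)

  nb ###: next=.  (t=0,i=1, bit7=0)
  nb ##.: next=.  (t=0,i=2, bit6=0)
  nb #.#: next=#  (t=0,i=9, bit5=1)
  nb #..: next=#  (t=0,i=3, bit4=1)
  nb .##: next=.  (t=0,i=0, bit3=0)
  nb .#.: next=#  (t=0,i=17, bit2=1)
  nb ..#: next=.  (t=0,i=4, bit1=0)
  nb ...: next=#  (t=0,i=14, bit0=1)
  bits 00110101 = 53

53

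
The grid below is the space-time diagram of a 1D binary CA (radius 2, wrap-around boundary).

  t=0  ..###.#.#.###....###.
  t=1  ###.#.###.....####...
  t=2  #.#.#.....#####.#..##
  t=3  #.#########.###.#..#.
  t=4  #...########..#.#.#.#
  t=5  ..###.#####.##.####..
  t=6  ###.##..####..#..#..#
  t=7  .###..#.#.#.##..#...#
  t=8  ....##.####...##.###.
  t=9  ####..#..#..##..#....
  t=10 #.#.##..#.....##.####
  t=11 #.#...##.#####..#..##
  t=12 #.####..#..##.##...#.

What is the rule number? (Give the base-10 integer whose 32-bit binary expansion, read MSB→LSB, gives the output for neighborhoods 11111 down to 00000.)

  #####|#  b31=1 t=2,i=12
  ####.|#  b30=1 t=1,i=16
  ###.#|#  b29=1 t=0,i=4
  ###..|.  b28=0 t=0,i=12
  ##.##|#  b27=1 t=3,i=11
  ##.#.|.  b26=0 t=0,i=5
  ##..#|#  b25=1 t=4,i=12
  ##...|.  b24=0 t=0,i=13
  #.###|.  b23=0 t=0,i=10
  #.##.|.  b22=0 t=4,i=20
  #.#.#|#  b21=1 t=0,i=6
  #.#..|#  b20=1 t=2,i=4
  #..##|.  b19=0 t=2,i=18
  #..#.|#  b18=1 t=3,i=18
  #...#|#  b17=1 t=0,i=0
  #....|#  b16=1 t=0,i=14
  .####|.  b15=0 t=1,i=15
  .###.|.  b14=0 t=0,i=3
  .##.#|.  b13=0 t=5,i=13
  .##..|.  b12=0 t=4,i=0
  .#.##|.  b11=0 t=0,i=9
  .#.#.|#  b10=1 t=0,i=7
  .#..#|.  b9=0 t=2,i=17
  .#...|#  b8=1 t=2,i=5
  ..###|#  b7=1 t=0,i=2
  ..##.|.  b6=0 t=8,i=4
  ..#.#|.  b5=0 t=3,i=19
  ..#..|.  b4=0 t=6,i=14
  ...##|#  b3=1 t=0,i=1
  ...#.|#  b2=1 t=7,i=19
  ....#|#  b1=1 t=0,i=15
  .....|#  b0=1 t=1,i=11
  bits 11101010001101110000010110001111 = 3929474447

3929474447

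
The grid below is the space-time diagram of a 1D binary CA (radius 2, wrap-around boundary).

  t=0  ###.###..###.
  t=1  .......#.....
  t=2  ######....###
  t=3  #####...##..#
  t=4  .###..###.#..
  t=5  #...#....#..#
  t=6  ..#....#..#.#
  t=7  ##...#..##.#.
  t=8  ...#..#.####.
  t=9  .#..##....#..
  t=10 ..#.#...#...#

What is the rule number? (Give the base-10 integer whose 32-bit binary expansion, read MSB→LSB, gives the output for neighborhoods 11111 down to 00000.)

  #####|#  b31=1 t=2,i=0
  ####.|#  b30=1 t=2,i=4
  ###.#|.  b29=0 t=0,i=2
  ###..|.  b28=0 t=0,i=6
  ##.##|.  b27=0 t=0,i=3
  ##.#.|#  b26=1 t=4,i=9
  ##..#|#  b25=1 t=0,i=7
  ##...|.  b24=0 t=2,i=6
  #.###|.  b23=0 t=0,i=0
  #.##.|.  b22=0 t=7,i=0
  #.#.#|#  b21=1 t=7,i=11
  #.#..|.  b20=0 t=4,i=10
  #..##|.  b19=0 t=0,i=8
  #..#.|#  b18=1 t=6,i=1
  #...#|#  b17=1 t=3,i=6
  #....|.  b16=0 t=1,i=9
  .####|.  b15=0 t=2,i=11
  .###.|.  b14=0 t=0,i=1
  .##.#|#  b13=1 t=7,i=9
  .##..|.  b12=0 t=3,i=9
  .#.##|.  b11=0 t=7,i=12
  .#.#.|#  b10=1 t=6,i=11
  .#..#|#  b9=1 t=5,i=10
  .#...|.  b8=0 t=1,i=8
  ..###|.  b7=0 t=0,i=9
  ..##.|#  b6=1 t=3,i=8
  ..#.#|.  b5=0 t=6,i=10
  ..#..|.  b4=0 t=1,i=7
  ...##|#  b3=1 t=2,i=9
  ...#.|.  b2=0 t=1,i=6
  ....#|#  b1=1 t=1,i=5
  .....|#  b0=1 t=1,i=0
  bits 11000110001001100010011001001011 = 3324388939

3324388939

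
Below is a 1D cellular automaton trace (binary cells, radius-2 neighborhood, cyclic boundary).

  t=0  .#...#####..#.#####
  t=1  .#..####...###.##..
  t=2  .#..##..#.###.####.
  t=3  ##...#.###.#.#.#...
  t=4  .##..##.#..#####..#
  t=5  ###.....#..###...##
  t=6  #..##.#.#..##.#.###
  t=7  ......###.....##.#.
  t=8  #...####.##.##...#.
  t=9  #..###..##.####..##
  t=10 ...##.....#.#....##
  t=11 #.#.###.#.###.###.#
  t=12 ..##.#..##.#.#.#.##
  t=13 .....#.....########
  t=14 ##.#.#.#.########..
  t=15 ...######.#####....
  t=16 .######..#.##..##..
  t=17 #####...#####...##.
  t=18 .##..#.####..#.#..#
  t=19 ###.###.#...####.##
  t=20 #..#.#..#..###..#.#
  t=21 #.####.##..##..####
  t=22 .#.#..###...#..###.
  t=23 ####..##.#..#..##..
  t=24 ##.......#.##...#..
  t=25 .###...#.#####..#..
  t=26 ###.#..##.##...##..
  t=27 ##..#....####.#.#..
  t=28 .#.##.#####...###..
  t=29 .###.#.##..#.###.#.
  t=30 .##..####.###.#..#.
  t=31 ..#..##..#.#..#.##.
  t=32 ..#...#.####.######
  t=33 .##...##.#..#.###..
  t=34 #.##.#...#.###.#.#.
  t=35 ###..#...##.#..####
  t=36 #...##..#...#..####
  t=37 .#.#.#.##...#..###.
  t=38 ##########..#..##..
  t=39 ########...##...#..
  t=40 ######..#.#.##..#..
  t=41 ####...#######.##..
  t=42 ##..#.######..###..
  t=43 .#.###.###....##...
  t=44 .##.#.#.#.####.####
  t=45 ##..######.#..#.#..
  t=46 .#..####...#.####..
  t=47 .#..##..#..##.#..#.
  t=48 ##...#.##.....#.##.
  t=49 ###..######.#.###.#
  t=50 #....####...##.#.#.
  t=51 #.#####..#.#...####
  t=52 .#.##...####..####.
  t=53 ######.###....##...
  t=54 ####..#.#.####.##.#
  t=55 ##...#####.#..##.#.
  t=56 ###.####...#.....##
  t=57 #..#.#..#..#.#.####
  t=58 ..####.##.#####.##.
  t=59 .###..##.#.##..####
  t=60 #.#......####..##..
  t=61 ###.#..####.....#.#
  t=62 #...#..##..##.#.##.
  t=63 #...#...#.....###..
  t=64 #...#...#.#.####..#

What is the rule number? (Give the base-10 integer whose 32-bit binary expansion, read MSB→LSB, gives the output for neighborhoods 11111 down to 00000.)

  ##### -> #   bit 31 = 1  t=0,i=7
  ####. -> .   bit 30 = 0  t=0,i=8
  ###.# -> .   bit 29 = 0  t=0,i=18
  ###.. -> .   bit 28 = 0  t=0,i=9
  ##.## -> #   bit 27 = 1  t=1,i=14
  ##.#. -> .   bit 26 = 0  t=0,i=0
  ##..# -> .   bit 25 = 0  t=0,i=10
  ##... -> #   bit 24 = 1  t=1,i=8
  #.### -> .   bit 23 = 0  t=0,i=14
  #.##. -> #   bit 22 = 1  t=1,i=15
  #.#.# -> #   bit 21 = 1  t=3,i=11
  #.#.. -> #   bit 20 = 1  t=0,i=1
  #..## -> .   bit 19 = 0  t=1,i=3
  #..#. -> #   bit 18 = 1  t=0,i=11
  #...# -> .   bit 17 = 0  t=0,i=3
  #.... -> #   bit 16 = 1  t=5,i=4
  .#### -> #   bit 15 = 1  t=0,i=6
  .###. -> #   bit 14 = 1  t=1,i=12
  .##.# -> .   bit 13 = 0  t=4,i=6
  .##.. -> #   bit 12 = 1  t=1,i=16
  .#.## -> #   bit 11 = 1  t=0,i=13
  .#.#. -> #   bit 10 = 1  t=3,i=12
  .#..# -> .   bit 9 = 0  t=1,i=2
  .#... -> .   bit 8 = 0  t=0,i=2
  ..### -> #   bit 7 = 1  t=0,i=5
  ..##. -> .   bit 6 = 0  t=2,i=4
  ..#.# -> #   bit 5 = 1  t=0,i=12
  ..#.. -> #   bit 4 = 1  t=1,i=1
  ...## -> #   bit 3 = 1  t=0,i=4
  ...#. -> .   bit 2 = 0  t=1,i=0
  ....# -> #   bit 1 = 1  t=5,i=6
  ..... -> .   bit 0 = 0  t=5,i=5
  bits 10001001011101011101110010111010 = 2306202810

2306202810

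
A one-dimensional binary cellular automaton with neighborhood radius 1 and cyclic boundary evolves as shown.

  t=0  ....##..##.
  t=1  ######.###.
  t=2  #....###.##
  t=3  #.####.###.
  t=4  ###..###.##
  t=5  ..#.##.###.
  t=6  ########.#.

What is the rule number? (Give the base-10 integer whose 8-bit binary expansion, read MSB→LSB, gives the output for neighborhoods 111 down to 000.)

  nb ###: next=.  (t=1,i=1, bit7=0)
  nb ##.: next=#  (t=0,i=5, bit6=1)
  nb #.#: next=#  (t=1,i=6, bit5=1)
  nb #..: next=.  (t=0,i=6, bit4=0)
  nb .##: next=#  (t=0,i=4, bit3=1)
  nb .#.: next=#  (t=3,i=0, bit2=1)
  nb ..#: next=#  (t=0,i=3, bit1=1)
  nb ...: next=#  (t=0,i=0, bit0=1)
  bits 01101111 = 111

111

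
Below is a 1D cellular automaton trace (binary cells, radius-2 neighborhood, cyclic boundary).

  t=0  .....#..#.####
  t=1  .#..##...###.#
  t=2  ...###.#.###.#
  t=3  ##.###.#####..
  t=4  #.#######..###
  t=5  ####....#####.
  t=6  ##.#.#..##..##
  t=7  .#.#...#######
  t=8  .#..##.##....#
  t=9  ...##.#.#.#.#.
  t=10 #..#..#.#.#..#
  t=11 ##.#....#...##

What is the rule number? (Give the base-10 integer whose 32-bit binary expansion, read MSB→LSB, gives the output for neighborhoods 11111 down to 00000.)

984340948

  ##### -> .   bit 31 = 0  t=3,i=9
  ####. -> .   bit 30 = 0  t=0,i=12
  ###.# -> #   bit 29 = 1  t=1,i=11
  ###.. -> #   bit 28 = 1  t=0,i=13
  ##.## -> #   bit 27 = 1  t=3,i=2
  ##.#. -> .   bit 26 = 0  t=1,i=12
  ##..# -> #   bit 25 = 1  t=3,i=12
  ##... -> .   bit 24 = 0  t=0,i=0
  #.### -> #   bit 23 = 1  t=0,i=10
  #.##. -> .   bit 22 = 0  t=8,i=7
  #.#.# -> #   bit 21 = 1  t=1,i=13
  #.#.. -> .   bit 20 = 0  t=1,i=1
  #..## -> #   bit 19 = 1  t=1,i=3
  #..#. -> .   bit 18 = 0  t=0,i=7
  #...# -> #   bit 17 = 1  t=1,i=7
  #.... -> #   bit 16 = 1  t=0,i=1
  .#### -> #   bit 15 = 1  t=0,i=11
  .###. -> #   bit 14 = 1  t=1,i=10
  .##.# -> .   bit 13 = 0  t=3,i=1
  .##.. -> #   bit 12 = 1  t=1,i=5
  .#.## -> #   bit 11 = 1  t=0,i=9
  .#.#. -> .   bit 10 = 0  t=1,i=0
  .#..# -> .   bit 9 = 0  t=0,i=6
  .#... -> #   bit 8 = 1  t=2,i=0
  ..### -> #   bit 7 = 1  t=1,i=9
  ..##. -> #   bit 6 = 1  t=1,i=4
  ..#.# -> .   bit 5 = 0  t=0,i=8
  ..#.. -> #   bit 4 = 1  t=0,i=5
  ...## -> .   bit 3 = 0  t=1,i=8
  ...#. -> #   bit 2 = 1  t=0,i=4
  ....# -> .   bit 1 = 0  t=0,i=3
  ..... -> .   bit 0 = 0  t=0,i=2
  bits 00111010101010111101100111010100 = 984340948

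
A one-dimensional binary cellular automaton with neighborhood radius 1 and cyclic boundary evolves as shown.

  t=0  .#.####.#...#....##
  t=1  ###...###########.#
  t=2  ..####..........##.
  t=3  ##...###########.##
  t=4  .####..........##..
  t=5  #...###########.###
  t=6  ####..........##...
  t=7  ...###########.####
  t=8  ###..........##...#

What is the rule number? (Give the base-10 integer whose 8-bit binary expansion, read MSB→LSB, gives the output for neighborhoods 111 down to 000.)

119

  nb ###: next=.  (t=0,i=4, bit7=0)
  nb ##.: next=#  (t=0,i=6, bit6=1)
  nb #.#: next=#  (t=0,i=0, bit5=1)
  nb #..: next=#  (t=0,i=9, bit4=1)
  nb .##: next=.  (t=0,i=3, bit3=0)
  nb .#.: next=#  (t=0,i=1, bit2=1)
  nb ..#: next=#  (t=0,i=11, bit1=1)
  nb ...: next=#  (t=0,i=10, bit0=1)
  bits 01110111 = 119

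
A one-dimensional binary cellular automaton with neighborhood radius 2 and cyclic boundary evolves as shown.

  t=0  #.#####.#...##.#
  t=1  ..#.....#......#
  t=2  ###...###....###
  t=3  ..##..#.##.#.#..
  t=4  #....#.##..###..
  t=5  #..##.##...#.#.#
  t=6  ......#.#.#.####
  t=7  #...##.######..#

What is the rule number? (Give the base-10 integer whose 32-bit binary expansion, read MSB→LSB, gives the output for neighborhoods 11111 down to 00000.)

  nb #####: next=.  (t=0,i=4, bit31=0)
  nb ####.: next=.  (t=0,i=5, bit30=0)
  nb ###.#: next=.  (t=0,i=6, bit29=0)
  nb ###..: next=#  (t=2,i=2, bit28=1)
  nb ##.##: next=.  (t=0,i=1, bit27=0)
  nb ##.#.: next=.  (t=0,i=7, bit26=0)
  nb ##..#: next=.  (t=3,i=4, bit25=0)
  nb ##...: next=#  (t=2,i=3, bit24=1)
  nb #.###: next=#  (t=0,i=2, bit23=1)
  nb #.##.: next=#  (t=0,i=15, bit22=1)
  nb #.#.#: next=#  (t=3,i=11, bit21=1)
  nb #.#..: next=#  (t=0,i=8, bit20=1)
  nb #..##: next=.  (t=4,i=10, bit19=0)
  nb #..#.: next=#  (t=1,i=1, bit18=1)
  nb #...#: next=.  (t=0,i=10, bit17=0)
  nb #....: next=.  (t=1,i=4, bit16=0)
  nb .####: next=.  (t=0,i=3, bit15=0)
  nb .###.: next=.  (t=2,i=7, bit14=0)
  nb .##.#: next=.  (t=0,i=0, bit13=0)
  nb .##..: next=.  (t=3,i=3, bit12=0)
  nb .#.##: next=#  (t=3,i=7, bit11=1)
  nb .#.#.: next=#  (t=3,i=12, bit10=1)
  nb .#..#: next=#  (t=1,i=0, bit9=1)
  nb .#...: next=.  (t=0,i=9, bit8=0)
  nb ..###: next=#  (t=2,i=6, bit7=1)
  nb ..##.: next=.  (t=0,i=12, bit6=0)
  nb ..#.#: next=.  (t=3,i=6, bit5=0)
  nb ..#..: next=#  (t=1,i=2, bit4=1)
  nb ...##: next=.  (t=0,i=11, bit3=0)
  nb ...#.: next=#  (t=1,i=7, bit2=1)
  nb ....#: next=#  (t=1,i=6, bit1=1)
  nb .....: next=.  (t=1,i=5, bit0=0)
  bits 00010001111101000000111010010110 = 301207190

301207190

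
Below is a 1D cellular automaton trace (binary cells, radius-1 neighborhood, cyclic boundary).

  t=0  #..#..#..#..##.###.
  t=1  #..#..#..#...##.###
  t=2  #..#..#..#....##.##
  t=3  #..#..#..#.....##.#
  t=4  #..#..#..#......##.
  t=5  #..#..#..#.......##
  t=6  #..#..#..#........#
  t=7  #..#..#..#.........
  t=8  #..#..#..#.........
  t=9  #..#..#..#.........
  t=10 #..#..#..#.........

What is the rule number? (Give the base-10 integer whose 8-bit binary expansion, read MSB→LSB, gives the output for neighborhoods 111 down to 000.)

  ###|#  b7=1 t=0,i=16
  ##.|#  b6=1 t=0,i=13
  #.#|#  b5=1 t=0,i=14
  #..|.  b4=0 t=0,i=1
  .##|.  b3=0 t=0,i=12
  .#.|#  b2=1 t=0,i=0
  ..#|.  b1=0 t=0,i=2
  ...|.  b0=0 t=1,i=11
  bits 11100100 = 228

228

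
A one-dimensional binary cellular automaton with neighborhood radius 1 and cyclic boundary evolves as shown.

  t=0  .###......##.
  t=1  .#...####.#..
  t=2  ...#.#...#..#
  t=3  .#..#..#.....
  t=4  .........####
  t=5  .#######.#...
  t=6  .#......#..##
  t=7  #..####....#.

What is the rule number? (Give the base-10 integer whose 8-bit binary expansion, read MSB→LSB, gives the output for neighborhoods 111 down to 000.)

41

  [7] ### => .  t=0,i=2
  [6] ##. => .  t=0,i=3
  [5] #.# => #  t=1,i=9
  [4] #.. => .  t=0,i=4
  [3] .## => #  t=0,i=1
  [2] .#. => .  t=1,i=1
  [1] ..# => .  t=0,i=0
  [0] ... => #  t=0,i=5
  bits 00101001 = 41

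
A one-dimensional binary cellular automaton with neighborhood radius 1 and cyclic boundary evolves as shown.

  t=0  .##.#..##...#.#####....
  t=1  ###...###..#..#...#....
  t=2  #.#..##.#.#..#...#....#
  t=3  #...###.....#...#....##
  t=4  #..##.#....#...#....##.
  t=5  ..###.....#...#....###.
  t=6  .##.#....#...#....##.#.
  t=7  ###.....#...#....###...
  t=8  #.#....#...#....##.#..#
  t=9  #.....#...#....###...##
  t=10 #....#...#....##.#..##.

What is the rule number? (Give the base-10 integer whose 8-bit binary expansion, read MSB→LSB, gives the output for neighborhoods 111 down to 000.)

  ### -> .   bit 7 = 0  t=0,i=15
  ##. -> #   bit 6 = 1  t=0,i=2
  #.# -> .   bit 5 = 0  t=0,i=3
  #.. -> .   bit 4 = 0  t=0,i=5
  .## -> #   bit 3 = 1  t=0,i=1
  .#. -> .   bit 2 = 0  t=0,i=4
  ..# -> #   bit 1 = 1  t=0,i=0
  ... -> .   bit 0 = 0  t=0,i=10
  bits 01001010 = 74

74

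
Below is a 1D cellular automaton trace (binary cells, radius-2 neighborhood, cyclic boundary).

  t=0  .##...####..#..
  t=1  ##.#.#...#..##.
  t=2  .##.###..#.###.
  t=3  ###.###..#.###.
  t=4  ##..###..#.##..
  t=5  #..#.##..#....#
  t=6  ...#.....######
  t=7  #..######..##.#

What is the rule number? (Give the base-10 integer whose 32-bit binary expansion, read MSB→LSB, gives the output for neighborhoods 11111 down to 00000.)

2509858171

  #####|#  b31=1 t=6,i=11
  ####.|.  b30=0 t=0,i=8
  ###.#|.  b29=0 t=3,i=2
  ###..|#  b28=1 t=0,i=9
  ##.##|.  b27=0 t=1,i=14
  ##.#.|#  b26=1 t=1,i=2
  ##..#|.  b25=0 t=0,i=10
  ##...|#  b24=1 t=0,i=3
  #.###|#  b23=1 t=2,i=4
  #.##.|.  b22=0 t=1,i=0
  #.#.#|.  b21=0 t=1,i=3
  #.#..|#  b20=1 t=1,i=5
  #..##|#  b19=1 t=1,i=11
  #..#.|.  b18=0 t=0,i=11
  #...#|.  b17=0 t=0,i=4
  #....|#  b16=1 t=5,i=11
  .####|.  b15=0 t=0,i=7
  .###.|#  b14=1 t=2,i=5
  .##.#|#  b13=1 t=1,i=1
  .##..|.  b12=0 t=0,i=2
  .#.##|.  b11=0 t=2,i=10
  .#.#.|#  b10=1 t=1,i=4
  .#..#|.  b9=0 t=1,i=10
  .#...|#  b8=1 t=0,i=13
  ..###|.  b7=0 t=0,i=6
  ..##.|#  b6=1 t=0,i=1
  ..#.#|#  b5=1 t=2,i=9
  ..#..|#  b4=1 t=0,i=12
  ...##|#  b3=1 t=0,i=0
  ...#.|.  b2=0 t=1,i=8
  ....#|#  b1=1 t=5,i=12
  .....|#  b0=1 t=6,i=6
  bits 10010101100110010110010101111011 = 2509858171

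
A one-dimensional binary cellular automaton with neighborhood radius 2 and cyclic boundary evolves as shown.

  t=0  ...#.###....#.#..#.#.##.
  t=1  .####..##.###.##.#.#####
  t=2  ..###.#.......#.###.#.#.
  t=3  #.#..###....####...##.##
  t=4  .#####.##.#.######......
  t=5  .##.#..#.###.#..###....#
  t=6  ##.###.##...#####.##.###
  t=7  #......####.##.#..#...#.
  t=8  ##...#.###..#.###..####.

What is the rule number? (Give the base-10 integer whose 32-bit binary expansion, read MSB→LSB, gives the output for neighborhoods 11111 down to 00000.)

  ##### -> .   bit 31 = 0  t=1,i=21
  ####. -> #   bit 30 = 1  t=1,i=3
  ###.# -> .   bit 29 = 0  t=1,i=12
  ###.. -> #   bit 28 = 1  t=0,i=7
  ##.## -> .   bit 27 = 0  t=1,i=0
  ##.#. -> #   bit 26 = 1  t=1,i=16
  ##..# -> .   bit 25 = 0  t=1,i=5
  ##... -> #   bit 24 = 1  t=0,i=8
  #.### -> .   bit 23 = 0  t=0,i=5
  #.##. -> #   bit 22 = 1  t=0,i=21
  #.#.# -> #   bit 21 = 1  t=0,i=19
  #.#.. -> #   bit 20 = 1  t=0,i=14
  #..## -> #   bit 19 = 1  t=1,i=6
  #..#. -> .   bit 18 = 0  t=0,i=16
  #...# -> #   bit 17 = 1  t=2,i=0
  #.... -> .   bit 16 = 0  t=0,i=0
  .#### -> #   bit 15 = 1  t=1,i=2
  .###. -> .   bit 14 = 0  t=0,i=6
  .##.# -> .   bit 13 = 0  t=1,i=8
  .##.. -> #   bit 12 = 1  t=0,i=22
  .#.## -> #   bit 11 = 1  t=0,i=4
  .#.#. -> .   bit 10 = 0  t=0,i=13
  .#..# -> #   bit 9 = 1  t=0,i=15
  .#... -> #   bit 8 = 1  t=2,i=7
  ..### -> #   bit 7 = 1  t=2,i=2
  ..##. -> .   bit 6 = 0  t=1,i=7
  ..#.# -> #   bit 5 = 1  t=0,i=3
  ..#.. -> .   bit 4 = 0  t=7,i=18
  ...## -> .   bit 3 = 0  t=2,i=1
  ...#. -> #   bit 2 = 1  t=0,i=2
  ....# -> #   bit 1 = 1  t=0,i=1
  ..... -> .   bit 0 = 0  t=2,i=9
  bits 01010101011110101001101110100110 = 1434098598

1434098598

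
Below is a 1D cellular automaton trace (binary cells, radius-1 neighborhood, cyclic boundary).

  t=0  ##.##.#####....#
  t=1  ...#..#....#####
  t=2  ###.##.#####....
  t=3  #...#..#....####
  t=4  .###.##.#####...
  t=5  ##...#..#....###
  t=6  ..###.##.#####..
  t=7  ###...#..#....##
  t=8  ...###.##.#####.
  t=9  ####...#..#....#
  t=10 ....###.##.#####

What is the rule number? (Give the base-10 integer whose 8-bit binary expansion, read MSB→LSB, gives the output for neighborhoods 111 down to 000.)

27

  [7] ### => .  t=0,i=0
  [6] ##. => .  t=0,i=1
  [5] #.# => .  t=0,i=2
  [4] #.. => #  t=0,i=11
  [3] .## => #  t=0,i=3
  [2] .#. => .  t=1,i=3
  [1] ..# => #  t=0,i=14
  [0] ... => #  t=0,i=12
  bits 00011011 = 27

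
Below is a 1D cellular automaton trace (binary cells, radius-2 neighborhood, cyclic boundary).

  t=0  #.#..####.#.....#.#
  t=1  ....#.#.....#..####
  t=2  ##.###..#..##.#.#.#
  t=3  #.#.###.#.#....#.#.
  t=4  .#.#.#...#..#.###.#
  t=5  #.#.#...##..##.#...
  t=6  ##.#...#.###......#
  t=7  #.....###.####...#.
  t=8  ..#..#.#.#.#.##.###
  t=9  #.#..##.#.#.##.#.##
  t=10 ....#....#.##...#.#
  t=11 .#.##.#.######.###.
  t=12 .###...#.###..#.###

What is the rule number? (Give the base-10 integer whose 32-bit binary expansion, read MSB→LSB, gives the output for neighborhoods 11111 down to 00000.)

  #####|#  b31=1 t=11,i=10
  ####.|.  b30=0 t=0,i=7
  ###.#|.  b29=0 t=0,i=8
  ###..|#  b28=1 t=1,i=18
  ##.##|#  b27=1 t=2,i=2
  ##.#.|.  b26=0 t=0,i=1
  ##..#|#  b25=1 t=2,i=6
  ##...|#  b24=1 t=1,i=0
  #.###|.  b23=0 t=2,i=3
  #.##.|#  b22=1 t=0,i=18
  #.#.#|.  b21=0 t=2,i=14
  #.#..|.  b20=0 t=0,i=2
  #..##|#  b19=1 t=0,i=4
  #..#.|.  b18=0 t=2,i=7
  #...#|.  b17=0 t=4,i=7
  #....|#  b16=1 t=0,i=12
  .####|#  b15=1 t=0,i=6
  .###.|#  b14=1 t=2,i=0
  .##.#|.  b13=0 t=0,i=0
  .##..|#  b12=1 t=5,i=9
  .#.##|#  b11=1 t=0,i=17
  .#.#.|#  b10=1 t=1,i=5
  .#..#|.  b9=0 t=0,i=3
  .#...|.  b8=0 t=0,i=11
  ..###|.  b7=0 t=0,i=5
  ..##.|.  b6=0 t=2,i=11
  ..#.#|#  b5=1 t=0,i=16
  ..#..|#  b4=1 t=1,i=12
  ...##|#  b3=1 t=5,i=7
  ...#.|#  b2=1 t=0,i=15
  ....#|.  b1=0 t=0,i=14
  .....|.  b0=0 t=0,i=13
  bits 10011011010010011101110000111100 = 2605308988

2605308988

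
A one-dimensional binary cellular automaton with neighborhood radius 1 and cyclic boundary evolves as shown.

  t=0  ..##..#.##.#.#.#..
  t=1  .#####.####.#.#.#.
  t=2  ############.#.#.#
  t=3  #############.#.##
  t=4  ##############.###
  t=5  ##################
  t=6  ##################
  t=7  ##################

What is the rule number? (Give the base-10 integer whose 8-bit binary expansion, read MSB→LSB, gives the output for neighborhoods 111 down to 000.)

250

  ###|#  b7=1 t=1,i=2
  ##.|#  b6=1 t=0,i=3
  #.#|#  b5=1 t=0,i=7
  #..|#  b4=1 t=0,i=4
  .##|#  b3=1 t=0,i=2
  .#.|.  b2=0 t=0,i=6
  ..#|#  b1=1 t=0,i=1
  ...|.  b0=0 t=0,i=0
  bits 11111010 = 250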